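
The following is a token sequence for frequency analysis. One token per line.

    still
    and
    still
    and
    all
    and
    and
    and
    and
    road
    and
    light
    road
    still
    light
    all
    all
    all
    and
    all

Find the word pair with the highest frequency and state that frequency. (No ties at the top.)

"and and", 3 times

Bigram frequencies (highest first):
  and and: 3
  still and: 2
  and all: 2
  all and: 2
  all all: 2
  and still: 1
  … (7 more, each ≤ 1)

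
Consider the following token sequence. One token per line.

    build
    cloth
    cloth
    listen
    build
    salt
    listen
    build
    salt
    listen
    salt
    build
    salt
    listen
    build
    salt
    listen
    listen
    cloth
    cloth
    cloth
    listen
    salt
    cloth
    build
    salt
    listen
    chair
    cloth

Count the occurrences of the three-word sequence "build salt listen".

Scanning the 27 overlapping trigram windows for "build salt listen":
  position 5–7: build salt listen
  position 8–10: build salt listen
  position 12–14: build salt listen
  position 15–17: build salt listen
  position 25–27: build salt listen

5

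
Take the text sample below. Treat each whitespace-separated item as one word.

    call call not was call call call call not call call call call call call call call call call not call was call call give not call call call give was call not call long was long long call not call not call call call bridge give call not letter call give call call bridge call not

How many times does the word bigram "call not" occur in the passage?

8

Scanning the 56 overlapping bigram windows for "call not":
  position 2–3: call not
  position 8–9: call not
  position 19–20: call not
  position 32–33: call not
  position 39–40: call not
  position 41–42: call not
  position 48–49: call not
  position 56–57: call not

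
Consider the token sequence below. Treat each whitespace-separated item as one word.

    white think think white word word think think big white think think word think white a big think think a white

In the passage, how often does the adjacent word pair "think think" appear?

Scanning the 20 overlapping bigram windows for "think think":
  position 2–3: think think
  position 7–8: think think
  position 11–12: think think
  position 18–19: think think

4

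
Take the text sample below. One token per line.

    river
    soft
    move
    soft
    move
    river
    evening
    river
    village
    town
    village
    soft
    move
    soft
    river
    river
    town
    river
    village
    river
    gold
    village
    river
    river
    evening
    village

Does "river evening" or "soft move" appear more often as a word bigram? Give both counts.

"soft move" (3 vs 2)

"river evening": 2 occurrences
"soft move": 3 occurrences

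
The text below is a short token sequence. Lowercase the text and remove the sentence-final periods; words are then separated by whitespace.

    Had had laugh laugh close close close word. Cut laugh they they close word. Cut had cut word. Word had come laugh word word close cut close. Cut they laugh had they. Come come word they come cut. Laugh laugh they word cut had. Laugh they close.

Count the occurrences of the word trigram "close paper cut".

Scanning the 45 overlapping trigram windows for "close paper cut":
  (none found)

0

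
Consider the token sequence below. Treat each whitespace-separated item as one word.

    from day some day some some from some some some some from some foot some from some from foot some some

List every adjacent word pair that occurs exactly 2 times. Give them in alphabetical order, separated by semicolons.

day some; foot some

Bigram counts meeting the condition (exactly 2 times):
  day some: 2
  foot some: 2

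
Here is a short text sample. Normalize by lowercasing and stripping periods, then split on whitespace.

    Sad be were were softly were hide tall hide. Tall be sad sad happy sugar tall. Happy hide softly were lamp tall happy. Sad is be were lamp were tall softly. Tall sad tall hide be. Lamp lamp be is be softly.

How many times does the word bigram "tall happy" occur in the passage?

Scanning the 41 overlapping bigram windows for "tall happy":
  position 16–17: tall happy
  position 22–23: tall happy

2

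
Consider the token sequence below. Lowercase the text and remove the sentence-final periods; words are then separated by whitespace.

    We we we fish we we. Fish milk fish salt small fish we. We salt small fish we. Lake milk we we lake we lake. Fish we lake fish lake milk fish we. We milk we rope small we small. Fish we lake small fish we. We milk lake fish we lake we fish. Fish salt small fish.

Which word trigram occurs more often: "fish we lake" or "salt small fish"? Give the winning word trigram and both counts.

"fish we lake" (4 vs 3)

"fish we lake": 4 occurrences
"salt small fish": 3 occurrences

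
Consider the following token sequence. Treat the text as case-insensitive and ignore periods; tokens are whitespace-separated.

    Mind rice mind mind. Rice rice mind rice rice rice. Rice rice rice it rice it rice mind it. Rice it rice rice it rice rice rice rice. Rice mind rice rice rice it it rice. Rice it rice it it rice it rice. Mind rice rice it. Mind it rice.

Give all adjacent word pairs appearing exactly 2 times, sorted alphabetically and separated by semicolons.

it it; mind it

Bigram counts meeting the condition (exactly 2 times):
  it it: 2
  mind it: 2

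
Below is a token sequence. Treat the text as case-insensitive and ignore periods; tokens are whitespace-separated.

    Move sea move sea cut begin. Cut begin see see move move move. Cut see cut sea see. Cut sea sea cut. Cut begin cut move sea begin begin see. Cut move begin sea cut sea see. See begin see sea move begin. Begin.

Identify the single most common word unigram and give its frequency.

Unigram frequencies (highest first):
  cut: 10
  sea: 9
  begin: 9
  move: 8
  see: 8

"cut", 10 times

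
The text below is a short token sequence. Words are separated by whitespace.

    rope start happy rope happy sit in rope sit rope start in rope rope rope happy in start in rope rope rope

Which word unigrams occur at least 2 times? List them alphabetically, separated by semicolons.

happy; in; rope; sit; start

Unigram counts meeting the condition (at least 2 times):
  happy: 3
  in: 4
  rope: 10
  sit: 2
  start: 3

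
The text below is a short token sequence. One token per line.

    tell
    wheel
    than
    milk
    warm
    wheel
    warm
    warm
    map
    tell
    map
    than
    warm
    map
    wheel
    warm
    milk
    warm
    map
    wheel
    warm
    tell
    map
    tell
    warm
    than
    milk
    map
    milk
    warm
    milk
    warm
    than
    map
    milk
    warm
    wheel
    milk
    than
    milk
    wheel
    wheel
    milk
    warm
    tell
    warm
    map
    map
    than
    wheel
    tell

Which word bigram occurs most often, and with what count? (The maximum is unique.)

Bigram frequencies (highest first):
  milk warm: 6
  warm map: 4
  than milk: 3
  wheel warm: 3
  warm wheel: 2
  map tell: 2
  … (21 more, each ≤ 2)

"milk warm", 6 times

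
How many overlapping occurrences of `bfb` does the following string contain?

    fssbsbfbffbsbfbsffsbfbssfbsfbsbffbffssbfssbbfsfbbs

3

Sliding a length-3 window over the 50 characters (48 positions):
  position 6–8: bfb
  position 13–15: bfb
  position 20–22: bfb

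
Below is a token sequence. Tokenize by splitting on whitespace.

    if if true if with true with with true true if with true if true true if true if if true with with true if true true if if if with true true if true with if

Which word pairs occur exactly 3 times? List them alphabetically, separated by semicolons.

Bigram counts meeting the condition (exactly 3 times):
  if with: 3
  true with: 3

if with; true with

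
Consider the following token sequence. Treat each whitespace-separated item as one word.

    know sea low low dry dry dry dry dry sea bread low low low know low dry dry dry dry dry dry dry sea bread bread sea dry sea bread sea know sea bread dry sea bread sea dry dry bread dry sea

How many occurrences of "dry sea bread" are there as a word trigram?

4

Scanning the 41 overlapping trigram windows for "dry sea bread":
  position 9–11: dry sea bread
  position 23–25: dry sea bread
  position 28–30: dry sea bread
  position 35–37: dry sea bread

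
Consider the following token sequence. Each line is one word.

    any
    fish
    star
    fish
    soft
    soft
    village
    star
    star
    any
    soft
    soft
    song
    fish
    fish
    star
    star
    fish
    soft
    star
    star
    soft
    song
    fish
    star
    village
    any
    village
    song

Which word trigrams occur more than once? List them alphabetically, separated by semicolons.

soft song fish; star fish soft

Trigram counts meeting the condition (more than once):
  soft song fish: 2
  star fish soft: 2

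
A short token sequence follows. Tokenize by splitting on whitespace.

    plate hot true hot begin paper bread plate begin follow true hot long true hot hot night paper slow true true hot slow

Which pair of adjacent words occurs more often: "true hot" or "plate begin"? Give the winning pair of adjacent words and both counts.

"true hot" (4 vs 1)

"true hot": 4 occurrences
"plate begin": 1 occurrence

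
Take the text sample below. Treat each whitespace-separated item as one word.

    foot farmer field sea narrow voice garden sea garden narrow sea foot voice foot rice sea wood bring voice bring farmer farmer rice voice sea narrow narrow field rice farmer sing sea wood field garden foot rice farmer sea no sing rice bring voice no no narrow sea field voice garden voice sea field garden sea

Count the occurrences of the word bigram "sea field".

Scanning the 55 overlapping bigram windows for "sea field":
  position 48–49: sea field
  position 53–54: sea field

2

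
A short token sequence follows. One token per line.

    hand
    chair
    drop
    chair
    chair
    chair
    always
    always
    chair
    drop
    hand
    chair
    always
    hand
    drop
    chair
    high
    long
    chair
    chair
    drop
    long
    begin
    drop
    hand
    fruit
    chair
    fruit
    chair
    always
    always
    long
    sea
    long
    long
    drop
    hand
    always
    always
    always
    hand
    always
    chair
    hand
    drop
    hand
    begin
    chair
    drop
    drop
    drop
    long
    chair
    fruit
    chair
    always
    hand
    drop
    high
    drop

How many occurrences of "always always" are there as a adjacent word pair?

4

Scanning the 59 overlapping bigram windows for "always always":
  position 7–8: always always
  position 30–31: always always
  position 38–39: always always
  position 39–40: always always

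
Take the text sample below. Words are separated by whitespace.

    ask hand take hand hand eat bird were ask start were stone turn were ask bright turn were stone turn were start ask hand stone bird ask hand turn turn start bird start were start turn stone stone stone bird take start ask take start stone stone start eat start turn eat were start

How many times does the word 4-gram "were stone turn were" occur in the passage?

Scanning the 51 overlapping 4-gram windows for "were stone turn were":
  position 11–14: were stone turn were
  position 18–21: were stone turn were

2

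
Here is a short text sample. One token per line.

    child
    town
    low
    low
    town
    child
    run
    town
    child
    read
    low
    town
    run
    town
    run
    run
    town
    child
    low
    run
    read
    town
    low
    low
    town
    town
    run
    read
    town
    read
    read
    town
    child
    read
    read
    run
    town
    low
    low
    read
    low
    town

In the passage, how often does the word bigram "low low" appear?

3

Scanning the 41 overlapping bigram windows for "low low":
  position 3–4: low low
  position 23–24: low low
  position 38–39: low low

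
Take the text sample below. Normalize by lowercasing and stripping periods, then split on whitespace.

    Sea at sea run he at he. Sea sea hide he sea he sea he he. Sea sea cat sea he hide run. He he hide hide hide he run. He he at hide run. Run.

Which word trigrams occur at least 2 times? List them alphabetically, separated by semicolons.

Trigram counts meeting the condition (at least 2 times):
  he sea he: 2
  he sea sea: 2
  run he he: 2

he sea he; he sea sea; run he he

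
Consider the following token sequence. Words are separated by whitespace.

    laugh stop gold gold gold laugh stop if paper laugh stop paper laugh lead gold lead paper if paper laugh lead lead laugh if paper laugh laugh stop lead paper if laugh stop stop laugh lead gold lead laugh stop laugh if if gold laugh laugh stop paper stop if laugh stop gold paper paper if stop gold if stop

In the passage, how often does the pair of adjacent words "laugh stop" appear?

Scanning the 59 overlapping bigram windows for "laugh stop":
  position 1–2: laugh stop
  position 6–7: laugh stop
  position 10–11: laugh stop
  position 27–28: laugh stop
  position 32–33: laugh stop
  position 39–40: laugh stop
  position 46–47: laugh stop
  position 51–52: laugh stop

8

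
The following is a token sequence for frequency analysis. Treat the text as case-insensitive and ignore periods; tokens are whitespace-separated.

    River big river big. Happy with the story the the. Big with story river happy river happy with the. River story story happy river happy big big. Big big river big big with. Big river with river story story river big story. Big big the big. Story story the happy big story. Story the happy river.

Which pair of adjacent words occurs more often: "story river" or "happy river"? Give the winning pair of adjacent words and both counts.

"happy river" (3 vs 2)

"story river": 2 occurrences
"happy river": 3 occurrences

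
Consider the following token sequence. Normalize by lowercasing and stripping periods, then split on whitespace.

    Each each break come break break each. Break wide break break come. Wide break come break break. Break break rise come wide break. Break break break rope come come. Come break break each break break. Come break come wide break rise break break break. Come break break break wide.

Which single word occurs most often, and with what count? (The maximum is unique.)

Unigram frequencies (highest first):
  break: 27
  come: 10
  wide: 5
  each: 4
  rise: 2
  rope: 1

"break", 27 times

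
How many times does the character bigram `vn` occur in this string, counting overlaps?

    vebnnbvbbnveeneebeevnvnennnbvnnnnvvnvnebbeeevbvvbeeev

5

Sliding a length-2 window over the 53 characters (52 positions):
  position 20–21: vn
  position 22–23: vn
  position 29–30: vn
  position 35–36: vn
  position 37–38: vn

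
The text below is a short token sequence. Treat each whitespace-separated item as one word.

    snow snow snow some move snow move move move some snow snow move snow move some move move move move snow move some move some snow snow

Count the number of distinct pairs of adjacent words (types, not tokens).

27 tokens → 26 bigram windows in total.
Repeated bigrams (each contributes count−1 duplicates):
  move move: 5
  move some: 4
  snow move: 4
  snow snow: 4
  move snow: 3
  some move: 3
  some snow: 2
18 duplicate windows → 26 − 18 = 8 distinct.

8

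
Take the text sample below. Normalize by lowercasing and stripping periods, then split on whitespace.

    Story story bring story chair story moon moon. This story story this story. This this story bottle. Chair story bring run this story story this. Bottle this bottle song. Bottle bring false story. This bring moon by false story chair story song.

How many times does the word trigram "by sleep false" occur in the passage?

Scanning the 40 overlapping trigram windows for "by sleep false":
  (none found)

0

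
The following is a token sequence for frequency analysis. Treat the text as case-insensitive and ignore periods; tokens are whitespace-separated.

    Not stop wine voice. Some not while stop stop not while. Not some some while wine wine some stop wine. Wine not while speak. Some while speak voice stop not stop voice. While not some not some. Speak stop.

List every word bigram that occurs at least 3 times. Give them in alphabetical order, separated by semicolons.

Bigram counts meeting the condition (at least 3 times):
  not some: 3
  not while: 3

not some; not while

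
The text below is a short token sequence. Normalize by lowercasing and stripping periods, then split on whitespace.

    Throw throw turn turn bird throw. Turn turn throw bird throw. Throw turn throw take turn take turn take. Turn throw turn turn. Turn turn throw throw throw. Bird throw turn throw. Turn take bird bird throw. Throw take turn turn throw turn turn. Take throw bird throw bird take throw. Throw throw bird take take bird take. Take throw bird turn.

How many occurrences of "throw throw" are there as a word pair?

7

Scanning the 61 overlapping bigram windows for "throw throw":
  position 1–2: throw throw
  position 11–12: throw throw
  position 26–27: throw throw
  position 27–28: throw throw
  position 37–38: throw throw
  position 51–52: throw throw
  position 52–53: throw throw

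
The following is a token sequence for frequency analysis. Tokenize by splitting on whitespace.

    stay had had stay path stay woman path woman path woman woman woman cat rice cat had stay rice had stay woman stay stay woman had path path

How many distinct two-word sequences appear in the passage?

28 tokens → 27 bigram windows in total.
Repeated bigrams (each contributes count−1 duplicates):
  had stay: 3
  stay woman: 3
  path woman: 2
  woman path: 2
  woman woman: 2
7 duplicate windows → 27 − 7 = 20 distinct.

20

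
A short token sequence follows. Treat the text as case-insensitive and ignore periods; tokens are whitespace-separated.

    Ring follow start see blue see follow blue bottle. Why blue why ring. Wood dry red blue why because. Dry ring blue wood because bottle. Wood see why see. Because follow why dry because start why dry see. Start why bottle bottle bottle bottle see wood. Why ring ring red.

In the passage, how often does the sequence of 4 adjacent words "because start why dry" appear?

1

Scanning the 47 overlapping 4-gram windows for "because start why dry":
  position 34–37: because start why dry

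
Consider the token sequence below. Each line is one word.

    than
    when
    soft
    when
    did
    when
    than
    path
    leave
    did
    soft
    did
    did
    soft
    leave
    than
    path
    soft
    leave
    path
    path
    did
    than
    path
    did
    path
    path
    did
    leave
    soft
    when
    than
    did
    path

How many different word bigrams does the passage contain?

34 tokens → 33 bigram windows in total.
Repeated bigrams (each contributes count−1 duplicates):
  path did: 3
  than path: 3
  did path: 2
  did soft: 2
  path path: 2
  soft leave: 2
  soft when: 2
  when than: 2
10 duplicate windows → 33 − 10 = 23 distinct.

23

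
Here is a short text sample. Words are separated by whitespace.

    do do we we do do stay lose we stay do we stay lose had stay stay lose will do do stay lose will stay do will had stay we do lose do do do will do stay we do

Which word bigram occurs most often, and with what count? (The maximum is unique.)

"do do", 5 times

Bigram frequencies (highest first):
  do do: 5
  stay lose: 4
  we do: 3
  do stay: 3
  do we: 2
  we stay: 2
  … (14 more, each ≤ 2)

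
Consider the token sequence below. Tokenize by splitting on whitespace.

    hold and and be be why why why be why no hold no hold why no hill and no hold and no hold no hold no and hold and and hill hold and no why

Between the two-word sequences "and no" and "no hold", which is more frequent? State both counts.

"and no": 3 occurrences
"no hold": 5 occurrences

"no hold" (5 vs 3)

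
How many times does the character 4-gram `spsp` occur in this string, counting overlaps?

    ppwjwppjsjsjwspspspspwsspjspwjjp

3

Sliding a length-4 window over the 32 characters (29 positions):
  position 14–17: spsp
  position 16–19: spsp
  position 18–21: spsp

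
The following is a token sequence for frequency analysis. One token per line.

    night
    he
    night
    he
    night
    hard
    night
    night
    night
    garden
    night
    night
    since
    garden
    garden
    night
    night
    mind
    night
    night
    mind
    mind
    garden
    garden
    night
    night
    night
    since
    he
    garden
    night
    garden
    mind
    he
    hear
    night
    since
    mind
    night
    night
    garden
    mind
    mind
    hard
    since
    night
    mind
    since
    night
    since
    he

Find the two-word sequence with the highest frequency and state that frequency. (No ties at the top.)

"night night", 8 times

Bigram frequencies (highest first):
  night night: 8
  garden night: 4
  night since: 4
  night garden: 3
  night mind: 3
  night he: 2
  … (19 more, each ≤ 2)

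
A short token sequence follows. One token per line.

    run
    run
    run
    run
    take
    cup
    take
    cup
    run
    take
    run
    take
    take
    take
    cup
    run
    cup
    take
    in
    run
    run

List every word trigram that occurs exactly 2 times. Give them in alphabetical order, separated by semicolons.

run run run; take cup run

Trigram counts meeting the condition (exactly 2 times):
  run run run: 2
  take cup run: 2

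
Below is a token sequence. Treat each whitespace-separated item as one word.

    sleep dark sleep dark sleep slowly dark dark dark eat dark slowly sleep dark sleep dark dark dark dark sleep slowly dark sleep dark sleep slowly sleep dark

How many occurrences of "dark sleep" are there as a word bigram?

6

Scanning the 27 overlapping bigram windows for "dark sleep":
  position 2–3: dark sleep
  position 4–5: dark sleep
  position 14–15: dark sleep
  position 19–20: dark sleep
  position 22–23: dark sleep
  position 24–25: dark sleep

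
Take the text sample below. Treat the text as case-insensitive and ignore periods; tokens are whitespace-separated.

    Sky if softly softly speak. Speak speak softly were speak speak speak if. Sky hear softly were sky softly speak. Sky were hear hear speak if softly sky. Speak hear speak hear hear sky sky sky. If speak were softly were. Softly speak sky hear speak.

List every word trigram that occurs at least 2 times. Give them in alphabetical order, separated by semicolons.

softly speak sky; speak speak speak

Trigram counts meeting the condition (at least 2 times):
  softly speak sky: 2
  speak speak speak: 2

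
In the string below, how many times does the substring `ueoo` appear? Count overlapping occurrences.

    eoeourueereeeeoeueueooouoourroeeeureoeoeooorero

Sliding a length-4 window over the 47 characters (44 positions):
  position 19–22: ueoo

1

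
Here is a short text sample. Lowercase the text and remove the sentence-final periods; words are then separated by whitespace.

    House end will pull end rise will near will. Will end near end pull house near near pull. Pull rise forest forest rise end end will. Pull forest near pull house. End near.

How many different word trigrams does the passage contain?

30

33 tokens → 31 trigram windows in total.
Repeated trigrams (each contributes count−1 duplicates):
  end will pull: 2
1 duplicate windows → 31 − 1 = 30 distinct.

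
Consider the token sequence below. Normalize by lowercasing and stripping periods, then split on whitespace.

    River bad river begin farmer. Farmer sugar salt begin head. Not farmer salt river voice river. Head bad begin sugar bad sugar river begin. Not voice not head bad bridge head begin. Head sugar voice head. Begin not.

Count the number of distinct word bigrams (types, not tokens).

38 tokens → 37 bigram windows in total.
Repeated bigrams (each contributes count−1 duplicates):
  begin head: 2
  begin not: 2
  head bad: 2
  head begin: 2
  river begin: 2
5 duplicate windows → 37 − 5 = 32 distinct.

32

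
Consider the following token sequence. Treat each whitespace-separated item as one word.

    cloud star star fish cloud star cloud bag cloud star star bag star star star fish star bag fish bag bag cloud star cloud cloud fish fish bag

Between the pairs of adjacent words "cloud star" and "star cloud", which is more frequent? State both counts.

"cloud star": 4 occurrences
"star cloud": 2 occurrences

"cloud star" (4 vs 2)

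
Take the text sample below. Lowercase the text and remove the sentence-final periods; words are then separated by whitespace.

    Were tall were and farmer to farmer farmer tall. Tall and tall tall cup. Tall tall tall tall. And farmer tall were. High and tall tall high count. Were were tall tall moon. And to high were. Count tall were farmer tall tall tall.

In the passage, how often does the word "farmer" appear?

5

Scanning the 44 tokens for "farmer":
  position 5: farmer
  position 7: farmer
  position 8: farmer
  position 20: farmer
  position 41: farmer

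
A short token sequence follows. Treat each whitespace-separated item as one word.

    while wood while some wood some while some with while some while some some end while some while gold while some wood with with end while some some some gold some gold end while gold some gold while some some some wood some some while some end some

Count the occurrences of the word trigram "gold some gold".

2

Scanning the 46 overlapping trigram windows for "gold some gold":
  position 30–32: gold some gold
  position 35–37: gold some gold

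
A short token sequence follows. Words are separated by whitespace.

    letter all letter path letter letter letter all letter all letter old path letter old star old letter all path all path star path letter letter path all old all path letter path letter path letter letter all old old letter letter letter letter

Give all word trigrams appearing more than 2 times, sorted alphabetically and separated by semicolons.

letter all letter; letter letter letter; letter path letter; path letter letter

Trigram counts meeting the condition (more than 2 times):
  letter all letter: 3
  letter letter letter: 3
  letter path letter: 3
  path letter letter: 3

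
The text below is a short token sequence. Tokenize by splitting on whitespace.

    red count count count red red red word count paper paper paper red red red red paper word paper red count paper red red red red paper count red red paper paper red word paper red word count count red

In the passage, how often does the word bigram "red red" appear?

Scanning the 39 overlapping bigram windows for "red red":
  position 5–6: red red
  position 6–7: red red
  position 13–14: red red
  position 14–15: red red
  position 15–16: red red
  position 23–24: red red
  position 24–25: red red
  position 25–26: red red
  position 29–30: red red

9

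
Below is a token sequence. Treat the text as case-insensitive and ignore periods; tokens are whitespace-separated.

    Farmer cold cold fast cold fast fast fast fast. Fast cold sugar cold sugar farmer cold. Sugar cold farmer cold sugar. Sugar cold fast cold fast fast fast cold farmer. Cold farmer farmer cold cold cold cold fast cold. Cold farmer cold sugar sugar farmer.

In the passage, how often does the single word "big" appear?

Scanning the 45 tokens for "big":
  (none found)

0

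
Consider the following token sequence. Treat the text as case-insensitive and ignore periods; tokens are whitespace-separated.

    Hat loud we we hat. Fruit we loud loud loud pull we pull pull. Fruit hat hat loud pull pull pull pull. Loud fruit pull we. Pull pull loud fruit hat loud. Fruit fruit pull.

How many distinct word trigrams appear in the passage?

35 tokens → 33 trigram windows in total.
Repeated trigrams (each contributes count−1 duplicates):
  pull loud fruit: 2
  pull pull loud: 2
  pull pull pull: 2
  pull we pull: 2
  we pull pull: 2
5 duplicate windows → 33 − 5 = 28 distinct.

28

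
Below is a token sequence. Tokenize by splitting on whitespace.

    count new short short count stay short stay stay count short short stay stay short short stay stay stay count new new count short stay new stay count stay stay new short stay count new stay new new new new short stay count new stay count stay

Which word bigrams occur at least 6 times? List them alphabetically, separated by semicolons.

short stay; stay count

Bigram counts meeting the condition (at least 6 times):
  short stay: 6
  stay count: 6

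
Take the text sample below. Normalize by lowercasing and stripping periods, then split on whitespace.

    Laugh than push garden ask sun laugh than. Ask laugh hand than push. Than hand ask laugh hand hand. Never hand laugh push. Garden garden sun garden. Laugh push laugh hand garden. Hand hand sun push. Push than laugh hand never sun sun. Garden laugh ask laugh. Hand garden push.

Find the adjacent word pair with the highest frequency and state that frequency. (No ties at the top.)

Bigram frequencies (highest first):
  laugh hand: 5
  ask laugh: 3
  laugh than: 2
  than push: 2
  push garden: 2
  push than: 2
  … (27 more, each ≤ 2)

"laugh hand", 5 times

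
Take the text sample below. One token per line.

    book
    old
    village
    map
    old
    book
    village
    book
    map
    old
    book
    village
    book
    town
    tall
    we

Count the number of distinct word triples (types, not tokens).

16 tokens → 14 trigram windows in total.
Repeated trigrams (each contributes count−1 duplicates):
  book village book: 2
  map old book: 2
  old book village: 2
3 duplicate windows → 14 − 3 = 11 distinct.

11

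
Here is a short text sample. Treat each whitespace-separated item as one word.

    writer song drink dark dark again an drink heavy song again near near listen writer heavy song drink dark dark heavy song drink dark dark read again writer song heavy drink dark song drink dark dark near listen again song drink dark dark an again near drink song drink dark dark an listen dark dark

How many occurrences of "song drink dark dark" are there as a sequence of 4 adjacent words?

6

Scanning the 52 overlapping 4-gram windows for "song drink dark dark":
  position 2–5: song drink dark dark
  position 17–20: song drink dark dark
  position 22–25: song drink dark dark
  position 33–36: song drink dark dark
  position 40–43: song drink dark dark
  position 48–51: song drink dark dark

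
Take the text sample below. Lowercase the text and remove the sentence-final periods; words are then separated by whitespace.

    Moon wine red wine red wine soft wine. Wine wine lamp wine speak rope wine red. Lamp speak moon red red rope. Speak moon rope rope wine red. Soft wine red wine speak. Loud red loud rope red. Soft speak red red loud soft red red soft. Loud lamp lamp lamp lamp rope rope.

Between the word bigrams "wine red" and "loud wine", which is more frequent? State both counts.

"wine red" (5 vs 0)

"wine red": 5 occurrences
"loud wine": 0 occurrences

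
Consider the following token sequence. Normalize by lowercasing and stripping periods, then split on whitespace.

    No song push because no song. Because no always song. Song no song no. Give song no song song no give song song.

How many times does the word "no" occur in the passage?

Scanning the 23 tokens for "no":
  position 1: no
  position 5: no
  position 8: no
  position 12: no
  position 14: no
  position 17: no
  position 20: no

7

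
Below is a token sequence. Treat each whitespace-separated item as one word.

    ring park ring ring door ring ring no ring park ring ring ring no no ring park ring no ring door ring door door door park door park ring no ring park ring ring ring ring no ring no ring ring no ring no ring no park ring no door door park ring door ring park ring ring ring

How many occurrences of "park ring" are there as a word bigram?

8

Scanning the 58 overlapping bigram windows for "park ring":
  position 2–3: park ring
  position 10–11: park ring
  position 17–18: park ring
  position 28–29: park ring
  position 32–33: park ring
  position 47–48: park ring
  position 52–53: park ring
  position 56–57: park ring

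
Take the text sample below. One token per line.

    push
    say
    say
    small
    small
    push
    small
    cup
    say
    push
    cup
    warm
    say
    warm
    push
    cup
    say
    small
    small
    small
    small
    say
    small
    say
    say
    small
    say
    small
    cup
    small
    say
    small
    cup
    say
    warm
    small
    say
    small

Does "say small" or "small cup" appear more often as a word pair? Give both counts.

"say small": 7 occurrences
"small cup": 3 occurrences

"say small" (7 vs 3)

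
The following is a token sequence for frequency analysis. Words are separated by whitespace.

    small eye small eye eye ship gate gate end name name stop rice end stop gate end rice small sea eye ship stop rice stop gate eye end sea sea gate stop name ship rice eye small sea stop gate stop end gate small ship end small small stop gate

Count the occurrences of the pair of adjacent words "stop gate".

Scanning the 49 overlapping bigram windows for "stop gate":
  position 15–16: stop gate
  position 25–26: stop gate
  position 39–40: stop gate
  position 49–50: stop gate

4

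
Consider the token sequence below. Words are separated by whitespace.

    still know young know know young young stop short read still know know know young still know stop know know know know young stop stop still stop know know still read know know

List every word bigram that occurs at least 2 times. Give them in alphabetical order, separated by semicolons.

Bigram counts meeting the condition (at least 2 times):
  know know: 8
  know young: 4
  still know: 3
  stop know: 2
  young stop: 2

know know; know young; still know; stop know; young stop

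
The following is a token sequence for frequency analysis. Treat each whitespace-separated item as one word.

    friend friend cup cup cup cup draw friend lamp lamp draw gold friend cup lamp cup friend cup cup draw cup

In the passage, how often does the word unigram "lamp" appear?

3

Scanning the 21 tokens for "lamp":
  position 9: lamp
  position 10: lamp
  position 15: lamp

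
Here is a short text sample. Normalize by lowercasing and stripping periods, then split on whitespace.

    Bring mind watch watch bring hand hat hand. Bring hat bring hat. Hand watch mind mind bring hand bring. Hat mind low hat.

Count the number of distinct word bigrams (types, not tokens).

23 tokens → 22 bigram windows in total.
Repeated bigrams (each contributes count−1 duplicates):
  bring hat: 3
  bring hand: 2
  hand bring: 2
  hat hand: 2
5 duplicate windows → 22 − 5 = 17 distinct.

17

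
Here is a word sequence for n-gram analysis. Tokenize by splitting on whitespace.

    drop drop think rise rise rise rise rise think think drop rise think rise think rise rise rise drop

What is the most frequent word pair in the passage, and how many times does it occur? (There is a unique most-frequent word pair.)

Bigram frequencies (highest first):
  rise rise: 6
  think rise: 3
  rise think: 3
  drop drop: 1
  drop think: 1
  think think: 1
  … (3 more, each ≤ 1)

"rise rise", 6 times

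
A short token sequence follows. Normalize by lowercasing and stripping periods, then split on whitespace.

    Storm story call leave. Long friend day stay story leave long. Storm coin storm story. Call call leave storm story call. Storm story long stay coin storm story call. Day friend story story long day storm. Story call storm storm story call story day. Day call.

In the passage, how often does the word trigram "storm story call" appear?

6

Scanning the 44 overlapping trigram windows for "storm story call":
  position 1–3: storm story call
  position 14–16: storm story call
  position 19–21: storm story call
  position 27–29: storm story call
  position 36–38: storm story call
  position 40–42: storm story call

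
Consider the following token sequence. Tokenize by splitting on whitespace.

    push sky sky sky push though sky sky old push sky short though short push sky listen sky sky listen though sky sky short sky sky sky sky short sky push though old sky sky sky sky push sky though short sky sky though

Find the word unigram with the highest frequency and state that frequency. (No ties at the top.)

Unigram frequencies (highest first):
  sky: 23
  push: 6
  though: 6
  short: 5
  old: 2
  listen: 2

"sky", 23 times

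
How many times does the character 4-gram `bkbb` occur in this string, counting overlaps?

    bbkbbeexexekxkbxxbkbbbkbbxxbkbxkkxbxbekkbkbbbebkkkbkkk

4

Sliding a length-4 window over the 54 characters (51 positions):
  position 2–5: bkbb
  position 18–21: bkbb
  position 22–25: bkbb
  position 41–44: bkbb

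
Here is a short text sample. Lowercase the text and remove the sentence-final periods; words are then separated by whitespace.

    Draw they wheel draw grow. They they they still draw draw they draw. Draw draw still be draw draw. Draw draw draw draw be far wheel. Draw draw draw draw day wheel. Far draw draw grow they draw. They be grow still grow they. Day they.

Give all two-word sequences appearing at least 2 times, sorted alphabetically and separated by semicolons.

Bigram counts meeting the condition (at least 2 times):
  draw draw: 12
  draw grow: 2
  draw they: 3
  grow they: 3
  they draw: 2
  they they: 2
  wheel draw: 2

draw draw; draw grow; draw they; grow they; they draw; they they; wheel draw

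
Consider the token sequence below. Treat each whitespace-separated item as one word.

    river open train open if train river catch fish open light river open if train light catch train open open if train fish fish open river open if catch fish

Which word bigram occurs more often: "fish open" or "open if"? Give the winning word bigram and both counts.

"open if" (4 vs 2)

"fish open": 2 occurrences
"open if": 4 occurrences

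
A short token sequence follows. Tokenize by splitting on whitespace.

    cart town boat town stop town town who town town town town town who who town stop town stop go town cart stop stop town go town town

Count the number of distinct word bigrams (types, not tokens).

28 tokens → 27 bigram windows in total.
Repeated bigrams (each contributes count−1 duplicates):
  town town: 6
  stop town: 3
  town stop: 3
  go town: 2
  town who: 2
  who town: 2
12 duplicate windows → 27 − 12 = 15 distinct.

15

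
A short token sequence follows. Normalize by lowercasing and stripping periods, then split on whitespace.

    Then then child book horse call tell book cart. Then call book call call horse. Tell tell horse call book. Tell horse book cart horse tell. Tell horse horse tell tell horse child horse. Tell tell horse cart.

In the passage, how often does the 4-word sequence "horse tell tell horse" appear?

4

Scanning the 35 overlapping 4-gram windows for "horse tell tell horse":
  position 15–18: horse tell tell horse
  position 25–28: horse tell tell horse
  position 29–32: horse tell tell horse
  position 34–37: horse tell tell horse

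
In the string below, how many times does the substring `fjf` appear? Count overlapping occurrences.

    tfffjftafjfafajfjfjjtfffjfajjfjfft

Sliding a length-3 window over the 34 characters (32 positions):
  position 4–6: fjf
  position 9–11: fjf
  position 16–18: fjf
  position 24–26: fjf
  position 30–32: fjf

5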